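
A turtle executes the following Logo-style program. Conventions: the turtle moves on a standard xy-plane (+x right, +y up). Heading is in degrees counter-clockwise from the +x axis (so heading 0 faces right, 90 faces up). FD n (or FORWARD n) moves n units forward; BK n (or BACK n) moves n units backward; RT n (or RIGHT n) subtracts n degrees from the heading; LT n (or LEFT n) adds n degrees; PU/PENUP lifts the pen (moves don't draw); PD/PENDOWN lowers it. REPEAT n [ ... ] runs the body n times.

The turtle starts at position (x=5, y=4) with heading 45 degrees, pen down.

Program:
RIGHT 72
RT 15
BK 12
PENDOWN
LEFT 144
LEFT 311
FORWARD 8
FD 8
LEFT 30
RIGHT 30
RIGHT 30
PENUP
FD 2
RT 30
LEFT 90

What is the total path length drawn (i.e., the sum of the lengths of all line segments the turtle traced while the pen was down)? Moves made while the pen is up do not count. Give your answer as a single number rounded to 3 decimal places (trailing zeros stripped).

Answer: 28

Derivation:
Executing turtle program step by step:
Start: pos=(5,4), heading=45, pen down
RT 72: heading 45 -> 333
RT 15: heading 333 -> 318
BK 12: (5,4) -> (-3.918,12.03) [heading=318, draw]
PD: pen down
LT 144: heading 318 -> 102
LT 311: heading 102 -> 53
FD 8: (-3.918,12.03) -> (0.897,18.419) [heading=53, draw]
FD 8: (0.897,18.419) -> (5.711,24.808) [heading=53, draw]
LT 30: heading 53 -> 83
RT 30: heading 83 -> 53
RT 30: heading 53 -> 23
PU: pen up
FD 2: (5.711,24.808) -> (7.552,25.589) [heading=23, move]
RT 30: heading 23 -> 353
LT 90: heading 353 -> 83
Final: pos=(7.552,25.589), heading=83, 3 segment(s) drawn

Segment lengths:
  seg 1: (5,4) -> (-3.918,12.03), length = 12
  seg 2: (-3.918,12.03) -> (0.897,18.419), length = 8
  seg 3: (0.897,18.419) -> (5.711,24.808), length = 8
Total = 28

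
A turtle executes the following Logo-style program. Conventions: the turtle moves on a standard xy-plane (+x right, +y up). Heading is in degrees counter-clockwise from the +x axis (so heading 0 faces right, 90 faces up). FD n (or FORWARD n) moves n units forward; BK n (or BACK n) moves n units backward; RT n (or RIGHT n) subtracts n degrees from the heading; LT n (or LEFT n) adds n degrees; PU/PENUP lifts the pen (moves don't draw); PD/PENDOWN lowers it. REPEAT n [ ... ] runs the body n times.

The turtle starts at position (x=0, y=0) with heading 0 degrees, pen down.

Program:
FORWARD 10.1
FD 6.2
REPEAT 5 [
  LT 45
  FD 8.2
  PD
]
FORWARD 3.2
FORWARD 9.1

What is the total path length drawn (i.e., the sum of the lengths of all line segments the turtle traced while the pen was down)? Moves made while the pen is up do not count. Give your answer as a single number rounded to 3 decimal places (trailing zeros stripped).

Answer: 69.6

Derivation:
Executing turtle program step by step:
Start: pos=(0,0), heading=0, pen down
FD 10.1: (0,0) -> (10.1,0) [heading=0, draw]
FD 6.2: (10.1,0) -> (16.3,0) [heading=0, draw]
REPEAT 5 [
  -- iteration 1/5 --
  LT 45: heading 0 -> 45
  FD 8.2: (16.3,0) -> (22.098,5.798) [heading=45, draw]
  PD: pen down
  -- iteration 2/5 --
  LT 45: heading 45 -> 90
  FD 8.2: (22.098,5.798) -> (22.098,13.998) [heading=90, draw]
  PD: pen down
  -- iteration 3/5 --
  LT 45: heading 90 -> 135
  FD 8.2: (22.098,13.998) -> (16.3,19.797) [heading=135, draw]
  PD: pen down
  -- iteration 4/5 --
  LT 45: heading 135 -> 180
  FD 8.2: (16.3,19.797) -> (8.1,19.797) [heading=180, draw]
  PD: pen down
  -- iteration 5/5 --
  LT 45: heading 180 -> 225
  FD 8.2: (8.1,19.797) -> (2.302,13.998) [heading=225, draw]
  PD: pen down
]
FD 3.2: (2.302,13.998) -> (0.039,11.736) [heading=225, draw]
FD 9.1: (0.039,11.736) -> (-6.396,5.301) [heading=225, draw]
Final: pos=(-6.396,5.301), heading=225, 9 segment(s) drawn

Segment lengths:
  seg 1: (0,0) -> (10.1,0), length = 10.1
  seg 2: (10.1,0) -> (16.3,0), length = 6.2
  seg 3: (16.3,0) -> (22.098,5.798), length = 8.2
  seg 4: (22.098,5.798) -> (22.098,13.998), length = 8.2
  seg 5: (22.098,13.998) -> (16.3,19.797), length = 8.2
  seg 6: (16.3,19.797) -> (8.1,19.797), length = 8.2
  seg 7: (8.1,19.797) -> (2.302,13.998), length = 8.2
  seg 8: (2.302,13.998) -> (0.039,11.736), length = 3.2
  seg 9: (0.039,11.736) -> (-6.396,5.301), length = 9.1
Total = 69.6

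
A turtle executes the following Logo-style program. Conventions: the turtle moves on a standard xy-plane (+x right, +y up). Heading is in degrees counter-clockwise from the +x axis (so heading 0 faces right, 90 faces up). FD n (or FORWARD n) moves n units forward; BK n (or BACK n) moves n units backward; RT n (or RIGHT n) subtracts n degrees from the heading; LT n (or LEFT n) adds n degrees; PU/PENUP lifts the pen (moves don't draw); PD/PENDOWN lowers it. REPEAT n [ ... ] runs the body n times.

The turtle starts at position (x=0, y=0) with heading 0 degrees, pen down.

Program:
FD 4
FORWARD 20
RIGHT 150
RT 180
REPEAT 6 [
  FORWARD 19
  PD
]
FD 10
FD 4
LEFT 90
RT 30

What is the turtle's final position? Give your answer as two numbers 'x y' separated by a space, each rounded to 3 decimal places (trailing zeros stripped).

Answer: 134.851 64

Derivation:
Executing turtle program step by step:
Start: pos=(0,0), heading=0, pen down
FD 4: (0,0) -> (4,0) [heading=0, draw]
FD 20: (4,0) -> (24,0) [heading=0, draw]
RT 150: heading 0 -> 210
RT 180: heading 210 -> 30
REPEAT 6 [
  -- iteration 1/6 --
  FD 19: (24,0) -> (40.454,9.5) [heading=30, draw]
  PD: pen down
  -- iteration 2/6 --
  FD 19: (40.454,9.5) -> (56.909,19) [heading=30, draw]
  PD: pen down
  -- iteration 3/6 --
  FD 19: (56.909,19) -> (73.363,28.5) [heading=30, draw]
  PD: pen down
  -- iteration 4/6 --
  FD 19: (73.363,28.5) -> (89.818,38) [heading=30, draw]
  PD: pen down
  -- iteration 5/6 --
  FD 19: (89.818,38) -> (106.272,47.5) [heading=30, draw]
  PD: pen down
  -- iteration 6/6 --
  FD 19: (106.272,47.5) -> (122.727,57) [heading=30, draw]
  PD: pen down
]
FD 10: (122.727,57) -> (131.387,62) [heading=30, draw]
FD 4: (131.387,62) -> (134.851,64) [heading=30, draw]
LT 90: heading 30 -> 120
RT 30: heading 120 -> 90
Final: pos=(134.851,64), heading=90, 10 segment(s) drawn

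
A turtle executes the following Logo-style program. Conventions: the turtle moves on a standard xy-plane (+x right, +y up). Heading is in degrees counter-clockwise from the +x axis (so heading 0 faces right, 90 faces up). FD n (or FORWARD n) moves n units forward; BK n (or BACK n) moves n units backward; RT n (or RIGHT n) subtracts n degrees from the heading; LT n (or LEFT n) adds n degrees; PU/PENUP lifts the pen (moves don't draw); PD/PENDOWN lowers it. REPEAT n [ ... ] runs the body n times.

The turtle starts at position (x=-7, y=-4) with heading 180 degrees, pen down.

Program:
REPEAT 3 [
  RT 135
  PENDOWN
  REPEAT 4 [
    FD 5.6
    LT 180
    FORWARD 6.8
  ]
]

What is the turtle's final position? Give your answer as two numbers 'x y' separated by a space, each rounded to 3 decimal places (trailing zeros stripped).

Answer: -7 -4

Derivation:
Executing turtle program step by step:
Start: pos=(-7,-4), heading=180, pen down
REPEAT 3 [
  -- iteration 1/3 --
  RT 135: heading 180 -> 45
  PD: pen down
  REPEAT 4 [
    -- iteration 1/4 --
    FD 5.6: (-7,-4) -> (-3.04,-0.04) [heading=45, draw]
    LT 180: heading 45 -> 225
    FD 6.8: (-3.04,-0.04) -> (-7.849,-4.849) [heading=225, draw]
    -- iteration 2/4 --
    FD 5.6: (-7.849,-4.849) -> (-11.808,-8.808) [heading=225, draw]
    LT 180: heading 225 -> 45
    FD 6.8: (-11.808,-8.808) -> (-7,-4) [heading=45, draw]
    -- iteration 3/4 --
    FD 5.6: (-7,-4) -> (-3.04,-0.04) [heading=45, draw]
    LT 180: heading 45 -> 225
    FD 6.8: (-3.04,-0.04) -> (-7.849,-4.849) [heading=225, draw]
    -- iteration 4/4 --
    FD 5.6: (-7.849,-4.849) -> (-11.808,-8.808) [heading=225, draw]
    LT 180: heading 225 -> 45
    FD 6.8: (-11.808,-8.808) -> (-7,-4) [heading=45, draw]
  ]
  -- iteration 2/3 --
  RT 135: heading 45 -> 270
  PD: pen down
  REPEAT 4 [
    -- iteration 1/4 --
    FD 5.6: (-7,-4) -> (-7,-9.6) [heading=270, draw]
    LT 180: heading 270 -> 90
    FD 6.8: (-7,-9.6) -> (-7,-2.8) [heading=90, draw]
    -- iteration 2/4 --
    FD 5.6: (-7,-2.8) -> (-7,2.8) [heading=90, draw]
    LT 180: heading 90 -> 270
    FD 6.8: (-7,2.8) -> (-7,-4) [heading=270, draw]
    -- iteration 3/4 --
    FD 5.6: (-7,-4) -> (-7,-9.6) [heading=270, draw]
    LT 180: heading 270 -> 90
    FD 6.8: (-7,-9.6) -> (-7,-2.8) [heading=90, draw]
    -- iteration 4/4 --
    FD 5.6: (-7,-2.8) -> (-7,2.8) [heading=90, draw]
    LT 180: heading 90 -> 270
    FD 6.8: (-7,2.8) -> (-7,-4) [heading=270, draw]
  ]
  -- iteration 3/3 --
  RT 135: heading 270 -> 135
  PD: pen down
  REPEAT 4 [
    -- iteration 1/4 --
    FD 5.6: (-7,-4) -> (-10.96,-0.04) [heading=135, draw]
    LT 180: heading 135 -> 315
    FD 6.8: (-10.96,-0.04) -> (-6.151,-4.849) [heading=315, draw]
    -- iteration 2/4 --
    FD 5.6: (-6.151,-4.849) -> (-2.192,-8.808) [heading=315, draw]
    LT 180: heading 315 -> 135
    FD 6.8: (-2.192,-8.808) -> (-7,-4) [heading=135, draw]
    -- iteration 3/4 --
    FD 5.6: (-7,-4) -> (-10.96,-0.04) [heading=135, draw]
    LT 180: heading 135 -> 315
    FD 6.8: (-10.96,-0.04) -> (-6.151,-4.849) [heading=315, draw]
    -- iteration 4/4 --
    FD 5.6: (-6.151,-4.849) -> (-2.192,-8.808) [heading=315, draw]
    LT 180: heading 315 -> 135
    FD 6.8: (-2.192,-8.808) -> (-7,-4) [heading=135, draw]
  ]
]
Final: pos=(-7,-4), heading=135, 24 segment(s) drawn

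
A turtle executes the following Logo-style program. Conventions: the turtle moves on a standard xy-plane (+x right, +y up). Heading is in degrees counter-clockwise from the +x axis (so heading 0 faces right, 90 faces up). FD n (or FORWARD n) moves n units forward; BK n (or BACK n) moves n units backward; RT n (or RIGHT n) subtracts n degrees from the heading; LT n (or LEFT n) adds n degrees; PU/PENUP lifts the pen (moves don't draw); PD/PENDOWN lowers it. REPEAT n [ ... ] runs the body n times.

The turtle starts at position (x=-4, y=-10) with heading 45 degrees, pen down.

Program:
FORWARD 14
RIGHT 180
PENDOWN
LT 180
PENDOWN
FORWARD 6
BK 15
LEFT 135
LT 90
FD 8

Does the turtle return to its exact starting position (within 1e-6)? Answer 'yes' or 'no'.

Answer: no

Derivation:
Executing turtle program step by step:
Start: pos=(-4,-10), heading=45, pen down
FD 14: (-4,-10) -> (5.899,-0.101) [heading=45, draw]
RT 180: heading 45 -> 225
PD: pen down
LT 180: heading 225 -> 45
PD: pen down
FD 6: (5.899,-0.101) -> (10.142,4.142) [heading=45, draw]
BK 15: (10.142,4.142) -> (-0.464,-6.464) [heading=45, draw]
LT 135: heading 45 -> 180
LT 90: heading 180 -> 270
FD 8: (-0.464,-6.464) -> (-0.464,-14.464) [heading=270, draw]
Final: pos=(-0.464,-14.464), heading=270, 4 segment(s) drawn

Start position: (-4, -10)
Final position: (-0.464, -14.464)
Distance = 5.695; >= 1e-6 -> NOT closed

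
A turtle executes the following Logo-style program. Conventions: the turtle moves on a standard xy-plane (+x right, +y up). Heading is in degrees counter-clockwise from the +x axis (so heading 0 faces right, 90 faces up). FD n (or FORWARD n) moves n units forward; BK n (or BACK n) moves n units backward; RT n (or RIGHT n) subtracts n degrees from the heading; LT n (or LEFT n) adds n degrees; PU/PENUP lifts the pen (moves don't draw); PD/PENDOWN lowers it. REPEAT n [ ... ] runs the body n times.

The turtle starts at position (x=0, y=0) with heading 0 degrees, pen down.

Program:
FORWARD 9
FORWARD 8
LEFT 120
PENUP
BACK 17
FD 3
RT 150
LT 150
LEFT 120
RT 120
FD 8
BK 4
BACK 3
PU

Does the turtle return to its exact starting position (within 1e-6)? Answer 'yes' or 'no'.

Executing turtle program step by step:
Start: pos=(0,0), heading=0, pen down
FD 9: (0,0) -> (9,0) [heading=0, draw]
FD 8: (9,0) -> (17,0) [heading=0, draw]
LT 120: heading 0 -> 120
PU: pen up
BK 17: (17,0) -> (25.5,-14.722) [heading=120, move]
FD 3: (25.5,-14.722) -> (24,-12.124) [heading=120, move]
RT 150: heading 120 -> 330
LT 150: heading 330 -> 120
LT 120: heading 120 -> 240
RT 120: heading 240 -> 120
FD 8: (24,-12.124) -> (20,-5.196) [heading=120, move]
BK 4: (20,-5.196) -> (22,-8.66) [heading=120, move]
BK 3: (22,-8.66) -> (23.5,-11.258) [heading=120, move]
PU: pen up
Final: pos=(23.5,-11.258), heading=120, 2 segment(s) drawn

Start position: (0, 0)
Final position: (23.5, -11.258)
Distance = 26.058; >= 1e-6 -> NOT closed

Answer: no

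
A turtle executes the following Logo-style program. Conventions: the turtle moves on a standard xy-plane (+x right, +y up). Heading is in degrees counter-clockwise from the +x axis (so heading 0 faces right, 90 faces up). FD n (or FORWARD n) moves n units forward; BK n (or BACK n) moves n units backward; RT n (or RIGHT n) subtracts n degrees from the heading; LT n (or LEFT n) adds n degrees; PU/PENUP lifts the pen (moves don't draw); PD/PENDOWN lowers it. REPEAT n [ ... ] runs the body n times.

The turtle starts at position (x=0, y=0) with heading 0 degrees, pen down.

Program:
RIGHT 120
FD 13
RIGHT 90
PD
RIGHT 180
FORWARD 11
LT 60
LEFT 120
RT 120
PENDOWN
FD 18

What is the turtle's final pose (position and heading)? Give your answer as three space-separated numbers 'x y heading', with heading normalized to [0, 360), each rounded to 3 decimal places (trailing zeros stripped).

Executing turtle program step by step:
Start: pos=(0,0), heading=0, pen down
RT 120: heading 0 -> 240
FD 13: (0,0) -> (-6.5,-11.258) [heading=240, draw]
RT 90: heading 240 -> 150
PD: pen down
RT 180: heading 150 -> 330
FD 11: (-6.5,-11.258) -> (3.026,-16.758) [heading=330, draw]
LT 60: heading 330 -> 30
LT 120: heading 30 -> 150
RT 120: heading 150 -> 30
PD: pen down
FD 18: (3.026,-16.758) -> (18.615,-7.758) [heading=30, draw]
Final: pos=(18.615,-7.758), heading=30, 3 segment(s) drawn

Answer: 18.615 -7.758 30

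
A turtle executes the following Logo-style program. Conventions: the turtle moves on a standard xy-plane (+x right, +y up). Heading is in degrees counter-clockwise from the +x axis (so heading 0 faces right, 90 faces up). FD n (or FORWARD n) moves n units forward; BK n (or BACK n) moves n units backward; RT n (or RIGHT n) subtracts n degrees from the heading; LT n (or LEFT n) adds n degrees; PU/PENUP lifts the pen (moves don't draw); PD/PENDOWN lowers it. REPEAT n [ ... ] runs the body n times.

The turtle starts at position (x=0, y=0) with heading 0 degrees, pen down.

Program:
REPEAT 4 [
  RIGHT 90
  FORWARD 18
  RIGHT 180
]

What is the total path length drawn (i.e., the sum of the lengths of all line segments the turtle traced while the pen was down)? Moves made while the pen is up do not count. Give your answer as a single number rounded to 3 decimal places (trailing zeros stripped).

Executing turtle program step by step:
Start: pos=(0,0), heading=0, pen down
REPEAT 4 [
  -- iteration 1/4 --
  RT 90: heading 0 -> 270
  FD 18: (0,0) -> (0,-18) [heading=270, draw]
  RT 180: heading 270 -> 90
  -- iteration 2/4 --
  RT 90: heading 90 -> 0
  FD 18: (0,-18) -> (18,-18) [heading=0, draw]
  RT 180: heading 0 -> 180
  -- iteration 3/4 --
  RT 90: heading 180 -> 90
  FD 18: (18,-18) -> (18,0) [heading=90, draw]
  RT 180: heading 90 -> 270
  -- iteration 4/4 --
  RT 90: heading 270 -> 180
  FD 18: (18,0) -> (0,0) [heading=180, draw]
  RT 180: heading 180 -> 0
]
Final: pos=(0,0), heading=0, 4 segment(s) drawn

Segment lengths:
  seg 1: (0,0) -> (0,-18), length = 18
  seg 2: (0,-18) -> (18,-18), length = 18
  seg 3: (18,-18) -> (18,0), length = 18
  seg 4: (18,0) -> (0,0), length = 18
Total = 72

Answer: 72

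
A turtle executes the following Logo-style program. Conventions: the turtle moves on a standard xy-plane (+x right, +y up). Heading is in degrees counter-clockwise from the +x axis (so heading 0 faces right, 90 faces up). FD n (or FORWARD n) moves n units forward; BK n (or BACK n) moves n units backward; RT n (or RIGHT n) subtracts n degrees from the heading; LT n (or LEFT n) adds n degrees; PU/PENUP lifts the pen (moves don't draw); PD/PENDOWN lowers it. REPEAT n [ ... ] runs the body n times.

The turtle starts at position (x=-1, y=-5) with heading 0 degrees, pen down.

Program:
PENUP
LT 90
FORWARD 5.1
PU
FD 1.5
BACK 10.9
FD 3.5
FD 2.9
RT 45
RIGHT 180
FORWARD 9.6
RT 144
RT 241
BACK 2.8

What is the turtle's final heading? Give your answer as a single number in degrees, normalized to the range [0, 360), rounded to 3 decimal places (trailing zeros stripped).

Answer: 200

Derivation:
Executing turtle program step by step:
Start: pos=(-1,-5), heading=0, pen down
PU: pen up
LT 90: heading 0 -> 90
FD 5.1: (-1,-5) -> (-1,0.1) [heading=90, move]
PU: pen up
FD 1.5: (-1,0.1) -> (-1,1.6) [heading=90, move]
BK 10.9: (-1,1.6) -> (-1,-9.3) [heading=90, move]
FD 3.5: (-1,-9.3) -> (-1,-5.8) [heading=90, move]
FD 2.9: (-1,-5.8) -> (-1,-2.9) [heading=90, move]
RT 45: heading 90 -> 45
RT 180: heading 45 -> 225
FD 9.6: (-1,-2.9) -> (-7.788,-9.688) [heading=225, move]
RT 144: heading 225 -> 81
RT 241: heading 81 -> 200
BK 2.8: (-7.788,-9.688) -> (-5.157,-8.731) [heading=200, move]
Final: pos=(-5.157,-8.731), heading=200, 0 segment(s) drawn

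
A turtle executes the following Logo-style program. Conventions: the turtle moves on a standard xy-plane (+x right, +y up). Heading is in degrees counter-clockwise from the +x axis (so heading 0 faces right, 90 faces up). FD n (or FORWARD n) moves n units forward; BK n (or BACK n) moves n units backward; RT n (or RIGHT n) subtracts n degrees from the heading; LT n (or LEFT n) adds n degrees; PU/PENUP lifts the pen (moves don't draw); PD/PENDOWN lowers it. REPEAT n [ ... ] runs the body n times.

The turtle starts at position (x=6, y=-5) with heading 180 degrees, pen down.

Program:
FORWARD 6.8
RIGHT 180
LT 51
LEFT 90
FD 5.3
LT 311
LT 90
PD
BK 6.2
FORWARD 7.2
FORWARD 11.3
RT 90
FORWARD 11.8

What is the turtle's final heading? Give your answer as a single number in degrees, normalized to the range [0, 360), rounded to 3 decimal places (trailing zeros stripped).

Answer: 92

Derivation:
Executing turtle program step by step:
Start: pos=(6,-5), heading=180, pen down
FD 6.8: (6,-5) -> (-0.8,-5) [heading=180, draw]
RT 180: heading 180 -> 0
LT 51: heading 0 -> 51
LT 90: heading 51 -> 141
FD 5.3: (-0.8,-5) -> (-4.919,-1.665) [heading=141, draw]
LT 311: heading 141 -> 92
LT 90: heading 92 -> 182
PD: pen down
BK 6.2: (-4.919,-1.665) -> (1.277,-1.448) [heading=182, draw]
FD 7.2: (1.277,-1.448) -> (-5.918,-1.7) [heading=182, draw]
FD 11.3: (-5.918,-1.7) -> (-17.211,-2.094) [heading=182, draw]
RT 90: heading 182 -> 92
FD 11.8: (-17.211,-2.094) -> (-17.623,9.699) [heading=92, draw]
Final: pos=(-17.623,9.699), heading=92, 6 segment(s) drawn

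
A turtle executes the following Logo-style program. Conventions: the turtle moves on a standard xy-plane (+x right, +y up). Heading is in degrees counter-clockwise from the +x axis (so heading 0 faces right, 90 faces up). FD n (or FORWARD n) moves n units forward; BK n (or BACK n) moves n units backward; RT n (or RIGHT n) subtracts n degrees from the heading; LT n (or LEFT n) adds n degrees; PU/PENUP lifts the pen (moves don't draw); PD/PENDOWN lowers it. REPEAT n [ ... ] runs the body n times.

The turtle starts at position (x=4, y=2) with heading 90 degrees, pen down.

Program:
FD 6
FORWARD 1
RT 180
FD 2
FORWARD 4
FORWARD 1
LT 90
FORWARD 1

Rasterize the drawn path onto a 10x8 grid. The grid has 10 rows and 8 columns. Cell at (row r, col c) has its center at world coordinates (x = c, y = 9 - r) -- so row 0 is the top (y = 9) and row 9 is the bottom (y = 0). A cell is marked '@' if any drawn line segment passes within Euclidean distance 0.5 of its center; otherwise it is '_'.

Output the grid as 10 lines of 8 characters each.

Answer: ____@___
____@___
____@___
____@___
____@___
____@___
____@___
____@@__
________
________

Derivation:
Segment 0: (4,2) -> (4,8)
Segment 1: (4,8) -> (4,9)
Segment 2: (4,9) -> (4,7)
Segment 3: (4,7) -> (4,3)
Segment 4: (4,3) -> (4,2)
Segment 5: (4,2) -> (5,2)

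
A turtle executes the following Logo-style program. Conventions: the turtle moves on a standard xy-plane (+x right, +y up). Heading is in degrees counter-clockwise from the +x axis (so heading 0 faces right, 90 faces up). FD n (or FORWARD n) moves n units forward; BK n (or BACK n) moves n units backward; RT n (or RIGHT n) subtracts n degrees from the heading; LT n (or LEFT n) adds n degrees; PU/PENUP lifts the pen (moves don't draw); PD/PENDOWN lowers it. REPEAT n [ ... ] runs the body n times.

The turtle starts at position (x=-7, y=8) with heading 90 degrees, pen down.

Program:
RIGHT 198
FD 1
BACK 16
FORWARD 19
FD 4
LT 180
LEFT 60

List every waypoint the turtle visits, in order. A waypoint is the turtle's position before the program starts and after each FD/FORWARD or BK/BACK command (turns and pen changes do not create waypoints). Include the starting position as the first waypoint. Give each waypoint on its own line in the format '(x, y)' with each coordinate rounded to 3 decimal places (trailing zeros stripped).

Executing turtle program step by step:
Start: pos=(-7,8), heading=90, pen down
RT 198: heading 90 -> 252
FD 1: (-7,8) -> (-7.309,7.049) [heading=252, draw]
BK 16: (-7.309,7.049) -> (-2.365,22.266) [heading=252, draw]
FD 19: (-2.365,22.266) -> (-8.236,4.196) [heading=252, draw]
FD 4: (-8.236,4.196) -> (-9.472,0.392) [heading=252, draw]
LT 180: heading 252 -> 72
LT 60: heading 72 -> 132
Final: pos=(-9.472,0.392), heading=132, 4 segment(s) drawn
Waypoints (5 total):
(-7, 8)
(-7.309, 7.049)
(-2.365, 22.266)
(-8.236, 4.196)
(-9.472, 0.392)

Answer: (-7, 8)
(-7.309, 7.049)
(-2.365, 22.266)
(-8.236, 4.196)
(-9.472, 0.392)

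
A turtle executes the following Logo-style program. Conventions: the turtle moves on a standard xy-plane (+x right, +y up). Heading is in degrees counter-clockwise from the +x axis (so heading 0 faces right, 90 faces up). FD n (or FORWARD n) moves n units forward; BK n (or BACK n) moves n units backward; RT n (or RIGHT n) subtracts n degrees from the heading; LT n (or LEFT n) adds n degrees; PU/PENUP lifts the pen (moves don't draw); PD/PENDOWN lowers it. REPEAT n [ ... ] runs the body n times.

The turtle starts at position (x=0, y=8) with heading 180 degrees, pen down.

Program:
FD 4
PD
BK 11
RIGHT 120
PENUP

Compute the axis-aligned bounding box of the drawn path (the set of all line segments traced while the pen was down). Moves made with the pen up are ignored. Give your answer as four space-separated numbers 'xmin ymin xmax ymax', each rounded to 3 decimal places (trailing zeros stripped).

Answer: -4 8 7 8

Derivation:
Executing turtle program step by step:
Start: pos=(0,8), heading=180, pen down
FD 4: (0,8) -> (-4,8) [heading=180, draw]
PD: pen down
BK 11: (-4,8) -> (7,8) [heading=180, draw]
RT 120: heading 180 -> 60
PU: pen up
Final: pos=(7,8), heading=60, 2 segment(s) drawn

Segment endpoints: x in {-4, 0, 7}, y in {8, 8}
xmin=-4, ymin=8, xmax=7, ymax=8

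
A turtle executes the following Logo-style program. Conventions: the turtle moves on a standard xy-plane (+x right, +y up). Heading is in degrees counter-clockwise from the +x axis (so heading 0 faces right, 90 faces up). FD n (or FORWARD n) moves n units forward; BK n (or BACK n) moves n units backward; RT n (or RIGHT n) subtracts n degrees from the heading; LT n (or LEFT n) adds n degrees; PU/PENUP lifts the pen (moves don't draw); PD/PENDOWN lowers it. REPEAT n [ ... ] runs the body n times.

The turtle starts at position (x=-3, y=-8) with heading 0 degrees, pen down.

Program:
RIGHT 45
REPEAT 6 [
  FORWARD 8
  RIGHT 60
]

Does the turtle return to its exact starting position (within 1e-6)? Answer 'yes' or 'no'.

Executing turtle program step by step:
Start: pos=(-3,-8), heading=0, pen down
RT 45: heading 0 -> 315
REPEAT 6 [
  -- iteration 1/6 --
  FD 8: (-3,-8) -> (2.657,-13.657) [heading=315, draw]
  RT 60: heading 315 -> 255
  -- iteration 2/6 --
  FD 8: (2.657,-13.657) -> (0.586,-21.384) [heading=255, draw]
  RT 60: heading 255 -> 195
  -- iteration 3/6 --
  FD 8: (0.586,-21.384) -> (-7.141,-23.455) [heading=195, draw]
  RT 60: heading 195 -> 135
  -- iteration 4/6 --
  FD 8: (-7.141,-23.455) -> (-12.798,-17.798) [heading=135, draw]
  RT 60: heading 135 -> 75
  -- iteration 5/6 --
  FD 8: (-12.798,-17.798) -> (-10.727,-10.071) [heading=75, draw]
  RT 60: heading 75 -> 15
  -- iteration 6/6 --
  FD 8: (-10.727,-10.071) -> (-3,-8) [heading=15, draw]
  RT 60: heading 15 -> 315
]
Final: pos=(-3,-8), heading=315, 6 segment(s) drawn

Start position: (-3, -8)
Final position: (-3, -8)
Distance = 0; < 1e-6 -> CLOSED

Answer: yes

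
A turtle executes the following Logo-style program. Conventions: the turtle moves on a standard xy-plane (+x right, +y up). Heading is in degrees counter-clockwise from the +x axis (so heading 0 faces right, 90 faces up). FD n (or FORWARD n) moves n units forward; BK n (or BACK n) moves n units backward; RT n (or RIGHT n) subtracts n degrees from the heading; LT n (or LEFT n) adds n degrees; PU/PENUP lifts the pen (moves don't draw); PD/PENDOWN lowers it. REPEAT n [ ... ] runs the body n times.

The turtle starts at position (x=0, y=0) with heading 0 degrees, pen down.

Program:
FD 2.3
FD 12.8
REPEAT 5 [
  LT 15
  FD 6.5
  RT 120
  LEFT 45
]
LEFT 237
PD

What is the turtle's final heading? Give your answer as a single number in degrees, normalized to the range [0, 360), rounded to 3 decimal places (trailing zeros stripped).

Executing turtle program step by step:
Start: pos=(0,0), heading=0, pen down
FD 2.3: (0,0) -> (2.3,0) [heading=0, draw]
FD 12.8: (2.3,0) -> (15.1,0) [heading=0, draw]
REPEAT 5 [
  -- iteration 1/5 --
  LT 15: heading 0 -> 15
  FD 6.5: (15.1,0) -> (21.379,1.682) [heading=15, draw]
  RT 120: heading 15 -> 255
  LT 45: heading 255 -> 300
  -- iteration 2/5 --
  LT 15: heading 300 -> 315
  FD 6.5: (21.379,1.682) -> (25.975,-2.914) [heading=315, draw]
  RT 120: heading 315 -> 195
  LT 45: heading 195 -> 240
  -- iteration 3/5 --
  LT 15: heading 240 -> 255
  FD 6.5: (25.975,-2.914) -> (24.292,-9.192) [heading=255, draw]
  RT 120: heading 255 -> 135
  LT 45: heading 135 -> 180
  -- iteration 4/5 --
  LT 15: heading 180 -> 195
  FD 6.5: (24.292,-9.192) -> (18.014,-10.875) [heading=195, draw]
  RT 120: heading 195 -> 75
  LT 45: heading 75 -> 120
  -- iteration 5/5 --
  LT 15: heading 120 -> 135
  FD 6.5: (18.014,-10.875) -> (13.418,-6.279) [heading=135, draw]
  RT 120: heading 135 -> 15
  LT 45: heading 15 -> 60
]
LT 237: heading 60 -> 297
PD: pen down
Final: pos=(13.418,-6.279), heading=297, 7 segment(s) drawn

Answer: 297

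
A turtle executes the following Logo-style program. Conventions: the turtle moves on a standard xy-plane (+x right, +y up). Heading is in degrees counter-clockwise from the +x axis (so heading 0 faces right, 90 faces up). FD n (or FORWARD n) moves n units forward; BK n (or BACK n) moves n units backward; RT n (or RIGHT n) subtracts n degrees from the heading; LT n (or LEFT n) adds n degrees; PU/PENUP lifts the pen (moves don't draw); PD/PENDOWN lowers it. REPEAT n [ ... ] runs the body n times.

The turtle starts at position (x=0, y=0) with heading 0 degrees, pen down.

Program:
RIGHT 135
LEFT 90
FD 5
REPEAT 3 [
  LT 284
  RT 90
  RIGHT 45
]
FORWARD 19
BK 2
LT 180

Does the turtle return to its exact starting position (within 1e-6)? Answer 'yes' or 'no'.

Executing turtle program step by step:
Start: pos=(0,0), heading=0, pen down
RT 135: heading 0 -> 225
LT 90: heading 225 -> 315
FD 5: (0,0) -> (3.536,-3.536) [heading=315, draw]
REPEAT 3 [
  -- iteration 1/3 --
  LT 284: heading 315 -> 239
  RT 90: heading 239 -> 149
  RT 45: heading 149 -> 104
  -- iteration 2/3 --
  LT 284: heading 104 -> 28
  RT 90: heading 28 -> 298
  RT 45: heading 298 -> 253
  -- iteration 3/3 --
  LT 284: heading 253 -> 177
  RT 90: heading 177 -> 87
  RT 45: heading 87 -> 42
]
FD 19: (3.536,-3.536) -> (17.655,9.178) [heading=42, draw]
BK 2: (17.655,9.178) -> (16.169,7.84) [heading=42, draw]
LT 180: heading 42 -> 222
Final: pos=(16.169,7.84), heading=222, 3 segment(s) drawn

Start position: (0, 0)
Final position: (16.169, 7.84)
Distance = 17.969; >= 1e-6 -> NOT closed

Answer: no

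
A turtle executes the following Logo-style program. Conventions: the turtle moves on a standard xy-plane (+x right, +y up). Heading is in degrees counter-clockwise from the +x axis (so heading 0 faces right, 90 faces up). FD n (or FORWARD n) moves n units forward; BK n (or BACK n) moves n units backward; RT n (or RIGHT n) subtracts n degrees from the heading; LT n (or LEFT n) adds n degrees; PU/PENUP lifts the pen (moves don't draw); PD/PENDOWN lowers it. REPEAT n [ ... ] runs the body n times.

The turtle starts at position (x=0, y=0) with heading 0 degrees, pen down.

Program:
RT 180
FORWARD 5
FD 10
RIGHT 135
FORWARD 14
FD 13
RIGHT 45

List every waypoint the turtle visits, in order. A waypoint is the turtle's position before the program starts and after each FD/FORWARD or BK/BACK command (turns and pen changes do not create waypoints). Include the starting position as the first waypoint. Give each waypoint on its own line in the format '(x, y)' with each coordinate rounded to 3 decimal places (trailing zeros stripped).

Answer: (0, 0)
(-5, 0)
(-15, 0)
(-5.101, 9.899)
(4.092, 19.092)

Derivation:
Executing turtle program step by step:
Start: pos=(0,0), heading=0, pen down
RT 180: heading 0 -> 180
FD 5: (0,0) -> (-5,0) [heading=180, draw]
FD 10: (-5,0) -> (-15,0) [heading=180, draw]
RT 135: heading 180 -> 45
FD 14: (-15,0) -> (-5.101,9.899) [heading=45, draw]
FD 13: (-5.101,9.899) -> (4.092,19.092) [heading=45, draw]
RT 45: heading 45 -> 0
Final: pos=(4.092,19.092), heading=0, 4 segment(s) drawn
Waypoints (5 total):
(0, 0)
(-5, 0)
(-15, 0)
(-5.101, 9.899)
(4.092, 19.092)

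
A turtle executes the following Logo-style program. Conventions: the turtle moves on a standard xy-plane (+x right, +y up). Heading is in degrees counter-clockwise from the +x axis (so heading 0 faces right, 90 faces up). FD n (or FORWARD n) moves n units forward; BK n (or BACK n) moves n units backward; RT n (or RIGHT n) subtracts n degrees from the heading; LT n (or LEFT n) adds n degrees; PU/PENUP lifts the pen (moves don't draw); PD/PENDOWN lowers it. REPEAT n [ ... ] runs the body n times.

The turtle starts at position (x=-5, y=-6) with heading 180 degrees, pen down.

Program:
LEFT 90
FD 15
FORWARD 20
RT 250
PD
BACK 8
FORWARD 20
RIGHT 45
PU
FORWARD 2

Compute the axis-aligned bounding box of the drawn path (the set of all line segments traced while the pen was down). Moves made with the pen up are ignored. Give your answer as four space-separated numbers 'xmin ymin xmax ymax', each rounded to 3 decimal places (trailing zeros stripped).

Answer: -12.518 -43.736 6.276 -6

Derivation:
Executing turtle program step by step:
Start: pos=(-5,-6), heading=180, pen down
LT 90: heading 180 -> 270
FD 15: (-5,-6) -> (-5,-21) [heading=270, draw]
FD 20: (-5,-21) -> (-5,-41) [heading=270, draw]
RT 250: heading 270 -> 20
PD: pen down
BK 8: (-5,-41) -> (-12.518,-43.736) [heading=20, draw]
FD 20: (-12.518,-43.736) -> (6.276,-36.896) [heading=20, draw]
RT 45: heading 20 -> 335
PU: pen up
FD 2: (6.276,-36.896) -> (8.089,-37.741) [heading=335, move]
Final: pos=(8.089,-37.741), heading=335, 4 segment(s) drawn

Segment endpoints: x in {-12.518, -5, -5, -5, 6.276}, y in {-43.736, -41, -36.896, -21, -6}
xmin=-12.518, ymin=-43.736, xmax=6.276, ymax=-6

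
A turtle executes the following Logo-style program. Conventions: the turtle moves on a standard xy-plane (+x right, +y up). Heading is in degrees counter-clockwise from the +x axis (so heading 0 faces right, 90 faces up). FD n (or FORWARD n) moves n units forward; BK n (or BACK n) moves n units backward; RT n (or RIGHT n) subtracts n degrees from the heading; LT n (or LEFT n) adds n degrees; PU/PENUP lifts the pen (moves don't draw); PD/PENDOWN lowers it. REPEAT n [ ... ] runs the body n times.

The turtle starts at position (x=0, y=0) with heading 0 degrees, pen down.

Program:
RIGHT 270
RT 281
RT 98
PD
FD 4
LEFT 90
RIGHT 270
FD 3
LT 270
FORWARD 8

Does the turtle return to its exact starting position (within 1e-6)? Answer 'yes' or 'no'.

Answer: no

Derivation:
Executing turtle program step by step:
Start: pos=(0,0), heading=0, pen down
RT 270: heading 0 -> 90
RT 281: heading 90 -> 169
RT 98: heading 169 -> 71
PD: pen down
FD 4: (0,0) -> (1.302,3.782) [heading=71, draw]
LT 90: heading 71 -> 161
RT 270: heading 161 -> 251
FD 3: (1.302,3.782) -> (0.326,0.946) [heading=251, draw]
LT 270: heading 251 -> 161
FD 8: (0.326,0.946) -> (-7.239,3.55) [heading=161, draw]
Final: pos=(-7.239,3.55), heading=161, 3 segment(s) drawn

Start position: (0, 0)
Final position: (-7.239, 3.55)
Distance = 8.062; >= 1e-6 -> NOT closed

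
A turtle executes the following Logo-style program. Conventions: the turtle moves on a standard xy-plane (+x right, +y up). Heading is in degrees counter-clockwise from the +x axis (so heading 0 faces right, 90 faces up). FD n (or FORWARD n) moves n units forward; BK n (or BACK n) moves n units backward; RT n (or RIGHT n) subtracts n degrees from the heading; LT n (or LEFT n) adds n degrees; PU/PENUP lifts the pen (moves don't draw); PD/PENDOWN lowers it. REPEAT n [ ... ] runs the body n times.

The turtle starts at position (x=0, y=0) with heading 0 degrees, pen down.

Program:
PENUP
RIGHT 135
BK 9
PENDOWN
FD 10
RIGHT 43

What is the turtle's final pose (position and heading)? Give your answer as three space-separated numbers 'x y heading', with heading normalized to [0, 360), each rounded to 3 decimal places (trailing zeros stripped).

Executing turtle program step by step:
Start: pos=(0,0), heading=0, pen down
PU: pen up
RT 135: heading 0 -> 225
BK 9: (0,0) -> (6.364,6.364) [heading=225, move]
PD: pen down
FD 10: (6.364,6.364) -> (-0.707,-0.707) [heading=225, draw]
RT 43: heading 225 -> 182
Final: pos=(-0.707,-0.707), heading=182, 1 segment(s) drawn

Answer: -0.707 -0.707 182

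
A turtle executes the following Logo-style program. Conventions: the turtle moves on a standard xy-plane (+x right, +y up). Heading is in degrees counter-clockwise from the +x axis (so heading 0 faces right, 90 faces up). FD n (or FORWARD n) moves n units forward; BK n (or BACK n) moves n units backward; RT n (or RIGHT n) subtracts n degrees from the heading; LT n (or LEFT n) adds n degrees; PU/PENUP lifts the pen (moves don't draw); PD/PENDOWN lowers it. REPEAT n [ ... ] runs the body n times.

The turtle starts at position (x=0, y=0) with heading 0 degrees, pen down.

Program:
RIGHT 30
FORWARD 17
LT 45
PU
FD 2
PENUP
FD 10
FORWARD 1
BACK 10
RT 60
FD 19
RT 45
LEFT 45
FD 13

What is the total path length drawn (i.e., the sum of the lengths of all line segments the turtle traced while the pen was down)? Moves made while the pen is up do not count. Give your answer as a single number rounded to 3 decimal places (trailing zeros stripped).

Answer: 17

Derivation:
Executing turtle program step by step:
Start: pos=(0,0), heading=0, pen down
RT 30: heading 0 -> 330
FD 17: (0,0) -> (14.722,-8.5) [heading=330, draw]
LT 45: heading 330 -> 15
PU: pen up
FD 2: (14.722,-8.5) -> (16.654,-7.982) [heading=15, move]
PU: pen up
FD 10: (16.654,-7.982) -> (26.314,-5.394) [heading=15, move]
FD 1: (26.314,-5.394) -> (27.279,-5.135) [heading=15, move]
BK 10: (27.279,-5.135) -> (17.62,-7.724) [heading=15, move]
RT 60: heading 15 -> 315
FD 19: (17.62,-7.724) -> (31.055,-21.159) [heading=315, move]
RT 45: heading 315 -> 270
LT 45: heading 270 -> 315
FD 13: (31.055,-21.159) -> (40.248,-30.351) [heading=315, move]
Final: pos=(40.248,-30.351), heading=315, 1 segment(s) drawn

Segment lengths:
  seg 1: (0,0) -> (14.722,-8.5), length = 17
Total = 17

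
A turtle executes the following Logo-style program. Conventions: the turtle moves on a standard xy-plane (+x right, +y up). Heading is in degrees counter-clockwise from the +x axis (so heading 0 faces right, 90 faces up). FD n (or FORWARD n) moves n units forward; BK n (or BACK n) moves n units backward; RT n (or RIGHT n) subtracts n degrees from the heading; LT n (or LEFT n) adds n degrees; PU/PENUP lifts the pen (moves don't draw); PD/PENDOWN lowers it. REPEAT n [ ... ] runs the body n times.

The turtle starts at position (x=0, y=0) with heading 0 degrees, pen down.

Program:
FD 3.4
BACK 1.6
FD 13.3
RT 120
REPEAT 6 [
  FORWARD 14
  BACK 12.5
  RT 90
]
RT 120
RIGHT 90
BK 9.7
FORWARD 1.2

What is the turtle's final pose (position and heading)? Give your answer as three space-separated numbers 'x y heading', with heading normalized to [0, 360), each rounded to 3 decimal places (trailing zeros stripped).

Answer: 20.412 3.701 210

Derivation:
Executing turtle program step by step:
Start: pos=(0,0), heading=0, pen down
FD 3.4: (0,0) -> (3.4,0) [heading=0, draw]
BK 1.6: (3.4,0) -> (1.8,0) [heading=0, draw]
FD 13.3: (1.8,0) -> (15.1,0) [heading=0, draw]
RT 120: heading 0 -> 240
REPEAT 6 [
  -- iteration 1/6 --
  FD 14: (15.1,0) -> (8.1,-12.124) [heading=240, draw]
  BK 12.5: (8.1,-12.124) -> (14.35,-1.299) [heading=240, draw]
  RT 90: heading 240 -> 150
  -- iteration 2/6 --
  FD 14: (14.35,-1.299) -> (2.226,5.701) [heading=150, draw]
  BK 12.5: (2.226,5.701) -> (13.051,-0.549) [heading=150, draw]
  RT 90: heading 150 -> 60
  -- iteration 3/6 --
  FD 14: (13.051,-0.549) -> (20.051,11.575) [heading=60, draw]
  BK 12.5: (20.051,11.575) -> (13.801,0.75) [heading=60, draw]
  RT 90: heading 60 -> 330
  -- iteration 4/6 --
  FD 14: (13.801,0.75) -> (25.925,-6.25) [heading=330, draw]
  BK 12.5: (25.925,-6.25) -> (15.1,0) [heading=330, draw]
  RT 90: heading 330 -> 240
  -- iteration 5/6 --
  FD 14: (15.1,0) -> (8.1,-12.124) [heading=240, draw]
  BK 12.5: (8.1,-12.124) -> (14.35,-1.299) [heading=240, draw]
  RT 90: heading 240 -> 150
  -- iteration 6/6 --
  FD 14: (14.35,-1.299) -> (2.226,5.701) [heading=150, draw]
  BK 12.5: (2.226,5.701) -> (13.051,-0.549) [heading=150, draw]
  RT 90: heading 150 -> 60
]
RT 120: heading 60 -> 300
RT 90: heading 300 -> 210
BK 9.7: (13.051,-0.549) -> (21.451,4.301) [heading=210, draw]
FD 1.2: (21.451,4.301) -> (20.412,3.701) [heading=210, draw]
Final: pos=(20.412,3.701), heading=210, 17 segment(s) drawn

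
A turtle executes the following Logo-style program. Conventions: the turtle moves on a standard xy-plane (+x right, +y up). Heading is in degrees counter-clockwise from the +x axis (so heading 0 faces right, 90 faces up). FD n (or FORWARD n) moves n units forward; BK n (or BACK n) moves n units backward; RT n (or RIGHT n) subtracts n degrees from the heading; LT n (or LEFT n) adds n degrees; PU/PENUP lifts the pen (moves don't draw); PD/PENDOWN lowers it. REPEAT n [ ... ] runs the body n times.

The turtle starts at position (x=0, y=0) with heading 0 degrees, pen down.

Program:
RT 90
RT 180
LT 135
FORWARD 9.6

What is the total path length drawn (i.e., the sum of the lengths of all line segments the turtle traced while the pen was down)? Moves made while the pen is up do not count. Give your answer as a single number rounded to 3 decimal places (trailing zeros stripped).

Answer: 9.6

Derivation:
Executing turtle program step by step:
Start: pos=(0,0), heading=0, pen down
RT 90: heading 0 -> 270
RT 180: heading 270 -> 90
LT 135: heading 90 -> 225
FD 9.6: (0,0) -> (-6.788,-6.788) [heading=225, draw]
Final: pos=(-6.788,-6.788), heading=225, 1 segment(s) drawn

Segment lengths:
  seg 1: (0,0) -> (-6.788,-6.788), length = 9.6
Total = 9.6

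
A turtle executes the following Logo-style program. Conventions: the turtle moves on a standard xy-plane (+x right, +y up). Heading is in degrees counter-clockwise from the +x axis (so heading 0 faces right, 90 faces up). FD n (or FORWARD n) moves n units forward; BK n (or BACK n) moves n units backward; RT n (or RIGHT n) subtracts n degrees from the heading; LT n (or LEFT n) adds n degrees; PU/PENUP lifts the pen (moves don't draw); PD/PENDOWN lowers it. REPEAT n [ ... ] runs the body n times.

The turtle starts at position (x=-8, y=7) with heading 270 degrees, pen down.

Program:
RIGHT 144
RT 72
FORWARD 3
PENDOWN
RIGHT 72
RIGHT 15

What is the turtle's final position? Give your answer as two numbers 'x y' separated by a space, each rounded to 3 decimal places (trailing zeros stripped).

Answer: -6.237 9.427

Derivation:
Executing turtle program step by step:
Start: pos=(-8,7), heading=270, pen down
RT 144: heading 270 -> 126
RT 72: heading 126 -> 54
FD 3: (-8,7) -> (-6.237,9.427) [heading=54, draw]
PD: pen down
RT 72: heading 54 -> 342
RT 15: heading 342 -> 327
Final: pos=(-6.237,9.427), heading=327, 1 segment(s) drawn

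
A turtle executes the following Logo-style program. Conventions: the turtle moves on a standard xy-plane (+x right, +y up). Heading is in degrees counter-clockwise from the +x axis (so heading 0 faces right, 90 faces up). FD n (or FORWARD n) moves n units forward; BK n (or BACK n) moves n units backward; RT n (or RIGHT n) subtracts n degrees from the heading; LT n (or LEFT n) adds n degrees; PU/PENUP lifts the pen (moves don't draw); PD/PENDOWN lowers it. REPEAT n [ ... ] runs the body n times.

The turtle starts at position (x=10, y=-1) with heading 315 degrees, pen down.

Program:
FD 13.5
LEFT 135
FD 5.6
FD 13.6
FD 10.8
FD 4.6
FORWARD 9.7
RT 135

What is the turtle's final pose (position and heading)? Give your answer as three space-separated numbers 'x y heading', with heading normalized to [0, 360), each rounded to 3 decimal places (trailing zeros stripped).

Answer: 19.546 33.754 315

Derivation:
Executing turtle program step by step:
Start: pos=(10,-1), heading=315, pen down
FD 13.5: (10,-1) -> (19.546,-10.546) [heading=315, draw]
LT 135: heading 315 -> 90
FD 5.6: (19.546,-10.546) -> (19.546,-4.946) [heading=90, draw]
FD 13.6: (19.546,-4.946) -> (19.546,8.654) [heading=90, draw]
FD 10.8: (19.546,8.654) -> (19.546,19.454) [heading=90, draw]
FD 4.6: (19.546,19.454) -> (19.546,24.054) [heading=90, draw]
FD 9.7: (19.546,24.054) -> (19.546,33.754) [heading=90, draw]
RT 135: heading 90 -> 315
Final: pos=(19.546,33.754), heading=315, 6 segment(s) drawn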